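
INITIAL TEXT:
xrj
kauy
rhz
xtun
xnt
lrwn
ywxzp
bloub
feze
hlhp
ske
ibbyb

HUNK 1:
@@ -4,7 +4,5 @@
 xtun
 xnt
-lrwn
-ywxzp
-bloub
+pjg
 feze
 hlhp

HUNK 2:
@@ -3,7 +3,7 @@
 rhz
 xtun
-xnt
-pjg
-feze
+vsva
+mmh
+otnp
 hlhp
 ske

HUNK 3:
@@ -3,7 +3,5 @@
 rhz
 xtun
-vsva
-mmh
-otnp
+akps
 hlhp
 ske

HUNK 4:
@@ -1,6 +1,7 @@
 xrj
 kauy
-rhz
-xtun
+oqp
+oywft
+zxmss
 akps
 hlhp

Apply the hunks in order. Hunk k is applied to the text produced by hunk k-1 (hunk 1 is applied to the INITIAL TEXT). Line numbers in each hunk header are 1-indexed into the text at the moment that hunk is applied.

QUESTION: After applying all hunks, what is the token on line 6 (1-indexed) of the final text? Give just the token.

Hunk 1: at line 4 remove [lrwn,ywxzp,bloub] add [pjg] -> 10 lines: xrj kauy rhz xtun xnt pjg feze hlhp ske ibbyb
Hunk 2: at line 3 remove [xnt,pjg,feze] add [vsva,mmh,otnp] -> 10 lines: xrj kauy rhz xtun vsva mmh otnp hlhp ske ibbyb
Hunk 3: at line 3 remove [vsva,mmh,otnp] add [akps] -> 8 lines: xrj kauy rhz xtun akps hlhp ske ibbyb
Hunk 4: at line 1 remove [rhz,xtun] add [oqp,oywft,zxmss] -> 9 lines: xrj kauy oqp oywft zxmss akps hlhp ske ibbyb
Final line 6: akps

Answer: akps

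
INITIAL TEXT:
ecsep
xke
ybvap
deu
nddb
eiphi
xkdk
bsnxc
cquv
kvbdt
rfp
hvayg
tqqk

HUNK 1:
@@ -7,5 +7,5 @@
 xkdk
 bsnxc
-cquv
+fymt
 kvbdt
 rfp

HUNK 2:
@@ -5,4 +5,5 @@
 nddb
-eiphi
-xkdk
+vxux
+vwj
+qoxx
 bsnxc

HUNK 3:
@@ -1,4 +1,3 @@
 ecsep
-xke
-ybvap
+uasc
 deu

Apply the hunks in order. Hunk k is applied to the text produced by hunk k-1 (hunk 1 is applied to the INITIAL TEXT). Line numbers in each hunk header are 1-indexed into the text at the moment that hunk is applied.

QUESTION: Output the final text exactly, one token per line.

Answer: ecsep
uasc
deu
nddb
vxux
vwj
qoxx
bsnxc
fymt
kvbdt
rfp
hvayg
tqqk

Derivation:
Hunk 1: at line 7 remove [cquv] add [fymt] -> 13 lines: ecsep xke ybvap deu nddb eiphi xkdk bsnxc fymt kvbdt rfp hvayg tqqk
Hunk 2: at line 5 remove [eiphi,xkdk] add [vxux,vwj,qoxx] -> 14 lines: ecsep xke ybvap deu nddb vxux vwj qoxx bsnxc fymt kvbdt rfp hvayg tqqk
Hunk 3: at line 1 remove [xke,ybvap] add [uasc] -> 13 lines: ecsep uasc deu nddb vxux vwj qoxx bsnxc fymt kvbdt rfp hvayg tqqk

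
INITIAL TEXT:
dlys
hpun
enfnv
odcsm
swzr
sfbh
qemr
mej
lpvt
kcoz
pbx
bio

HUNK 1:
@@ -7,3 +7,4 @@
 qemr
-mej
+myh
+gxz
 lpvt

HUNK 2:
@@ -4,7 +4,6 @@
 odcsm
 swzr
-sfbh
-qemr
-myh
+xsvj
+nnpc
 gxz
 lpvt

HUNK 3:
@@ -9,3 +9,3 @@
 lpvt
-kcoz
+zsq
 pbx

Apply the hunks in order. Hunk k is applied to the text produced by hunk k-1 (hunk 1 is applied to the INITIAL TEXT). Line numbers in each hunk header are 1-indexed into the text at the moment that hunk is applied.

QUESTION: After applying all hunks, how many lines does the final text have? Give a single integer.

Hunk 1: at line 7 remove [mej] add [myh,gxz] -> 13 lines: dlys hpun enfnv odcsm swzr sfbh qemr myh gxz lpvt kcoz pbx bio
Hunk 2: at line 4 remove [sfbh,qemr,myh] add [xsvj,nnpc] -> 12 lines: dlys hpun enfnv odcsm swzr xsvj nnpc gxz lpvt kcoz pbx bio
Hunk 3: at line 9 remove [kcoz] add [zsq] -> 12 lines: dlys hpun enfnv odcsm swzr xsvj nnpc gxz lpvt zsq pbx bio
Final line count: 12

Answer: 12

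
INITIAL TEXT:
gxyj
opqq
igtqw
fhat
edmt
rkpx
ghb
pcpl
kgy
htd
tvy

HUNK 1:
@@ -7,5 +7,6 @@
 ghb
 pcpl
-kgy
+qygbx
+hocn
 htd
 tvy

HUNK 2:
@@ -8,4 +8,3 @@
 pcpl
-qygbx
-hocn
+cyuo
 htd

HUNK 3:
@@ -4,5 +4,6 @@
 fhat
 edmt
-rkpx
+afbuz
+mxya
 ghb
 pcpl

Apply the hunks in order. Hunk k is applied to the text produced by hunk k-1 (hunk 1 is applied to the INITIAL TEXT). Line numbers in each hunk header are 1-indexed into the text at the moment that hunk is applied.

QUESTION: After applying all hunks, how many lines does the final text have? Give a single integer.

Answer: 12

Derivation:
Hunk 1: at line 7 remove [kgy] add [qygbx,hocn] -> 12 lines: gxyj opqq igtqw fhat edmt rkpx ghb pcpl qygbx hocn htd tvy
Hunk 2: at line 8 remove [qygbx,hocn] add [cyuo] -> 11 lines: gxyj opqq igtqw fhat edmt rkpx ghb pcpl cyuo htd tvy
Hunk 3: at line 4 remove [rkpx] add [afbuz,mxya] -> 12 lines: gxyj opqq igtqw fhat edmt afbuz mxya ghb pcpl cyuo htd tvy
Final line count: 12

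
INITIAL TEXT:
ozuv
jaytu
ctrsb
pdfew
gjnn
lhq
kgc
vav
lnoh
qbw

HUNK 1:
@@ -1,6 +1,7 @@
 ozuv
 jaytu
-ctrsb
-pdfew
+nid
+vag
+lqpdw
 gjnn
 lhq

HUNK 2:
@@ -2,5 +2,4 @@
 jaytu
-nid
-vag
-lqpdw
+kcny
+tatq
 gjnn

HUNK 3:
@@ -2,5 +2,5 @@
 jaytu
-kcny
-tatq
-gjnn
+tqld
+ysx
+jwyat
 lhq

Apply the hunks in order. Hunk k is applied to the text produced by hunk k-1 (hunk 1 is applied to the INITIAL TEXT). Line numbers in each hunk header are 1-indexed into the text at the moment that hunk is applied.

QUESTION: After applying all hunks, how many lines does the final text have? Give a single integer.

Hunk 1: at line 1 remove [ctrsb,pdfew] add [nid,vag,lqpdw] -> 11 lines: ozuv jaytu nid vag lqpdw gjnn lhq kgc vav lnoh qbw
Hunk 2: at line 2 remove [nid,vag,lqpdw] add [kcny,tatq] -> 10 lines: ozuv jaytu kcny tatq gjnn lhq kgc vav lnoh qbw
Hunk 3: at line 2 remove [kcny,tatq,gjnn] add [tqld,ysx,jwyat] -> 10 lines: ozuv jaytu tqld ysx jwyat lhq kgc vav lnoh qbw
Final line count: 10

Answer: 10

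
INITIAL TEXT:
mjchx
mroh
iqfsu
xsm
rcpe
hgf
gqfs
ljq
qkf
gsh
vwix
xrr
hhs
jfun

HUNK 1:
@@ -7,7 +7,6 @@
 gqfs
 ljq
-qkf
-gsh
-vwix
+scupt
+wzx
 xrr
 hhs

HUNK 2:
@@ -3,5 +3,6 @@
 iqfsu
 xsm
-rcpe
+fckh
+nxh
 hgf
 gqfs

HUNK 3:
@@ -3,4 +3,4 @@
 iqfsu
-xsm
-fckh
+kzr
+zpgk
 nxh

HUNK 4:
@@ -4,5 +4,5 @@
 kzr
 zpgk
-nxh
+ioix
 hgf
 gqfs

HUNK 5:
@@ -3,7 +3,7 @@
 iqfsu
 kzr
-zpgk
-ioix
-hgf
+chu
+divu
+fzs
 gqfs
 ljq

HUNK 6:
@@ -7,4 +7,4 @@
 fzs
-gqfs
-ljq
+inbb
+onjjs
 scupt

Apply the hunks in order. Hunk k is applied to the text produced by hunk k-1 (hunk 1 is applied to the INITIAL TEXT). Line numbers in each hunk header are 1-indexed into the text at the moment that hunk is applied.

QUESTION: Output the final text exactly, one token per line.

Answer: mjchx
mroh
iqfsu
kzr
chu
divu
fzs
inbb
onjjs
scupt
wzx
xrr
hhs
jfun

Derivation:
Hunk 1: at line 7 remove [qkf,gsh,vwix] add [scupt,wzx] -> 13 lines: mjchx mroh iqfsu xsm rcpe hgf gqfs ljq scupt wzx xrr hhs jfun
Hunk 2: at line 3 remove [rcpe] add [fckh,nxh] -> 14 lines: mjchx mroh iqfsu xsm fckh nxh hgf gqfs ljq scupt wzx xrr hhs jfun
Hunk 3: at line 3 remove [xsm,fckh] add [kzr,zpgk] -> 14 lines: mjchx mroh iqfsu kzr zpgk nxh hgf gqfs ljq scupt wzx xrr hhs jfun
Hunk 4: at line 4 remove [nxh] add [ioix] -> 14 lines: mjchx mroh iqfsu kzr zpgk ioix hgf gqfs ljq scupt wzx xrr hhs jfun
Hunk 5: at line 3 remove [zpgk,ioix,hgf] add [chu,divu,fzs] -> 14 lines: mjchx mroh iqfsu kzr chu divu fzs gqfs ljq scupt wzx xrr hhs jfun
Hunk 6: at line 7 remove [gqfs,ljq] add [inbb,onjjs] -> 14 lines: mjchx mroh iqfsu kzr chu divu fzs inbb onjjs scupt wzx xrr hhs jfun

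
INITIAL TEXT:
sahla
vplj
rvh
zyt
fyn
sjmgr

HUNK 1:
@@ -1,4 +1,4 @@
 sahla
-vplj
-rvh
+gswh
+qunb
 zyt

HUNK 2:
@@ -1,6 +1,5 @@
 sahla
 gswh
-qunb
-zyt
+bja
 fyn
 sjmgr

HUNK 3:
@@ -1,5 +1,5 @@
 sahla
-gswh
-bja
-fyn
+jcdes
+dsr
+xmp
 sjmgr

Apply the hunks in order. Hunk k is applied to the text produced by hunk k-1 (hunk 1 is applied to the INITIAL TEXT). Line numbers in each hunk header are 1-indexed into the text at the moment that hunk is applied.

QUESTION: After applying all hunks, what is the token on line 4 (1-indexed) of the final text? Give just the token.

Answer: xmp

Derivation:
Hunk 1: at line 1 remove [vplj,rvh] add [gswh,qunb] -> 6 lines: sahla gswh qunb zyt fyn sjmgr
Hunk 2: at line 1 remove [qunb,zyt] add [bja] -> 5 lines: sahla gswh bja fyn sjmgr
Hunk 3: at line 1 remove [gswh,bja,fyn] add [jcdes,dsr,xmp] -> 5 lines: sahla jcdes dsr xmp sjmgr
Final line 4: xmp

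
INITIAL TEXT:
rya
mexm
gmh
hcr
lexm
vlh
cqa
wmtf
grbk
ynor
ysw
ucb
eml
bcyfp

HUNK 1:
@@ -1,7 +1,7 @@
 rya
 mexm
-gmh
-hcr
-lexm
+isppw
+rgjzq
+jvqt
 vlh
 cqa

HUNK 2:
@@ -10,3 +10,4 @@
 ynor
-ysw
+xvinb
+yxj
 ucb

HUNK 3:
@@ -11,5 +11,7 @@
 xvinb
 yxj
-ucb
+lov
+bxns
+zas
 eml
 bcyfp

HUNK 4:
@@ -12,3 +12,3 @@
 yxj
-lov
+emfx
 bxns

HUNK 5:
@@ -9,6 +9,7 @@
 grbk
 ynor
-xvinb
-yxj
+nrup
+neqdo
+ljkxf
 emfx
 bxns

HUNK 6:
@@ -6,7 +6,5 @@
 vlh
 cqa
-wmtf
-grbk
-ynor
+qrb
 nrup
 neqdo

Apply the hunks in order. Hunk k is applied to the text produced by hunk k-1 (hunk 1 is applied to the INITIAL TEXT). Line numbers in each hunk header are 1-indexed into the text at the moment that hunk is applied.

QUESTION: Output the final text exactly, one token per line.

Hunk 1: at line 1 remove [gmh,hcr,lexm] add [isppw,rgjzq,jvqt] -> 14 lines: rya mexm isppw rgjzq jvqt vlh cqa wmtf grbk ynor ysw ucb eml bcyfp
Hunk 2: at line 10 remove [ysw] add [xvinb,yxj] -> 15 lines: rya mexm isppw rgjzq jvqt vlh cqa wmtf grbk ynor xvinb yxj ucb eml bcyfp
Hunk 3: at line 11 remove [ucb] add [lov,bxns,zas] -> 17 lines: rya mexm isppw rgjzq jvqt vlh cqa wmtf grbk ynor xvinb yxj lov bxns zas eml bcyfp
Hunk 4: at line 12 remove [lov] add [emfx] -> 17 lines: rya mexm isppw rgjzq jvqt vlh cqa wmtf grbk ynor xvinb yxj emfx bxns zas eml bcyfp
Hunk 5: at line 9 remove [xvinb,yxj] add [nrup,neqdo,ljkxf] -> 18 lines: rya mexm isppw rgjzq jvqt vlh cqa wmtf grbk ynor nrup neqdo ljkxf emfx bxns zas eml bcyfp
Hunk 6: at line 6 remove [wmtf,grbk,ynor] add [qrb] -> 16 lines: rya mexm isppw rgjzq jvqt vlh cqa qrb nrup neqdo ljkxf emfx bxns zas eml bcyfp

Answer: rya
mexm
isppw
rgjzq
jvqt
vlh
cqa
qrb
nrup
neqdo
ljkxf
emfx
bxns
zas
eml
bcyfp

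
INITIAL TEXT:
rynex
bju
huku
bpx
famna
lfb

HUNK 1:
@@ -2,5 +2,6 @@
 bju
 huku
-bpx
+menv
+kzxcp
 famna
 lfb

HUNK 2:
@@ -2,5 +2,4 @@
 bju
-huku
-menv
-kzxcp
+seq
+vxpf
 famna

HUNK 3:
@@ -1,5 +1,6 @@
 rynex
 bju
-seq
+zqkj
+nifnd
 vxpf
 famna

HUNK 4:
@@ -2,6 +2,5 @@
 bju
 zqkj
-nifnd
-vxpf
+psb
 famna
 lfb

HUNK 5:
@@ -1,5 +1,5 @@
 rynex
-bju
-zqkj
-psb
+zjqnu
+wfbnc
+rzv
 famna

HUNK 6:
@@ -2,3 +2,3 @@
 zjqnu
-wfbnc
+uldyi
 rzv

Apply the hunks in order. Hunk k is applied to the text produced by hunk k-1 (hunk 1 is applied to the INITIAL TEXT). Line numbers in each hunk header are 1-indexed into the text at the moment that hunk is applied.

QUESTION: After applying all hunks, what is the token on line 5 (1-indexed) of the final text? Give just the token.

Answer: famna

Derivation:
Hunk 1: at line 2 remove [bpx] add [menv,kzxcp] -> 7 lines: rynex bju huku menv kzxcp famna lfb
Hunk 2: at line 2 remove [huku,menv,kzxcp] add [seq,vxpf] -> 6 lines: rynex bju seq vxpf famna lfb
Hunk 3: at line 1 remove [seq] add [zqkj,nifnd] -> 7 lines: rynex bju zqkj nifnd vxpf famna lfb
Hunk 4: at line 2 remove [nifnd,vxpf] add [psb] -> 6 lines: rynex bju zqkj psb famna lfb
Hunk 5: at line 1 remove [bju,zqkj,psb] add [zjqnu,wfbnc,rzv] -> 6 lines: rynex zjqnu wfbnc rzv famna lfb
Hunk 6: at line 2 remove [wfbnc] add [uldyi] -> 6 lines: rynex zjqnu uldyi rzv famna lfb
Final line 5: famna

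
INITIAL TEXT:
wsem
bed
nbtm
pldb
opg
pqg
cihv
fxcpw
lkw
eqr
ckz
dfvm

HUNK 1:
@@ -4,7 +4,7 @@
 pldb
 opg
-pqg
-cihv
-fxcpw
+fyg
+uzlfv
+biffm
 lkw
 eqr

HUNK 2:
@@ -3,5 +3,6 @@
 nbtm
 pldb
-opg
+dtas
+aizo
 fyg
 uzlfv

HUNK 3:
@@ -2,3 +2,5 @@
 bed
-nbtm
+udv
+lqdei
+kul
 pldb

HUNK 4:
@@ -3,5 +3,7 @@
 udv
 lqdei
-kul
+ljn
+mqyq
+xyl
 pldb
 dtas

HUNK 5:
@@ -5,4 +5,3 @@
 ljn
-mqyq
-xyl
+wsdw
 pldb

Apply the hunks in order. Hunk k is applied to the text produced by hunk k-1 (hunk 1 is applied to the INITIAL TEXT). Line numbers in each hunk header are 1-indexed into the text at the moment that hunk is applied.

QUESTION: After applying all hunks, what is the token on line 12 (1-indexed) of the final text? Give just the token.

Answer: biffm

Derivation:
Hunk 1: at line 4 remove [pqg,cihv,fxcpw] add [fyg,uzlfv,biffm] -> 12 lines: wsem bed nbtm pldb opg fyg uzlfv biffm lkw eqr ckz dfvm
Hunk 2: at line 3 remove [opg] add [dtas,aizo] -> 13 lines: wsem bed nbtm pldb dtas aizo fyg uzlfv biffm lkw eqr ckz dfvm
Hunk 3: at line 2 remove [nbtm] add [udv,lqdei,kul] -> 15 lines: wsem bed udv lqdei kul pldb dtas aizo fyg uzlfv biffm lkw eqr ckz dfvm
Hunk 4: at line 3 remove [kul] add [ljn,mqyq,xyl] -> 17 lines: wsem bed udv lqdei ljn mqyq xyl pldb dtas aizo fyg uzlfv biffm lkw eqr ckz dfvm
Hunk 5: at line 5 remove [mqyq,xyl] add [wsdw] -> 16 lines: wsem bed udv lqdei ljn wsdw pldb dtas aizo fyg uzlfv biffm lkw eqr ckz dfvm
Final line 12: biffm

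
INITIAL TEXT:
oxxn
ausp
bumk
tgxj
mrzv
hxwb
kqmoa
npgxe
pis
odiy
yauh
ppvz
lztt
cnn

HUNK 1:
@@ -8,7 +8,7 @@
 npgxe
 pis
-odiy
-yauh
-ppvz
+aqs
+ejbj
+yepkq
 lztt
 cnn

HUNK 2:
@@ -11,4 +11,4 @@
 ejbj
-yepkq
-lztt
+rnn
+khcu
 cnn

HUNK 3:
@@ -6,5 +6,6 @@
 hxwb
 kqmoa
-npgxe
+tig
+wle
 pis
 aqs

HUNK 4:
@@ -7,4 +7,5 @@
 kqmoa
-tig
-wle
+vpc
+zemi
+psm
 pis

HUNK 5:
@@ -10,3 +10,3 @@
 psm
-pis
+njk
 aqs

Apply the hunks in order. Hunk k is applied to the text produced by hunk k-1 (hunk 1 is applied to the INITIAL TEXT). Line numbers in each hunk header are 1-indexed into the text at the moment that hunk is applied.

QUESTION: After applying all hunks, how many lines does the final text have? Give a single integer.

Answer: 16

Derivation:
Hunk 1: at line 8 remove [odiy,yauh,ppvz] add [aqs,ejbj,yepkq] -> 14 lines: oxxn ausp bumk tgxj mrzv hxwb kqmoa npgxe pis aqs ejbj yepkq lztt cnn
Hunk 2: at line 11 remove [yepkq,lztt] add [rnn,khcu] -> 14 lines: oxxn ausp bumk tgxj mrzv hxwb kqmoa npgxe pis aqs ejbj rnn khcu cnn
Hunk 3: at line 6 remove [npgxe] add [tig,wle] -> 15 lines: oxxn ausp bumk tgxj mrzv hxwb kqmoa tig wle pis aqs ejbj rnn khcu cnn
Hunk 4: at line 7 remove [tig,wle] add [vpc,zemi,psm] -> 16 lines: oxxn ausp bumk tgxj mrzv hxwb kqmoa vpc zemi psm pis aqs ejbj rnn khcu cnn
Hunk 5: at line 10 remove [pis] add [njk] -> 16 lines: oxxn ausp bumk tgxj mrzv hxwb kqmoa vpc zemi psm njk aqs ejbj rnn khcu cnn
Final line count: 16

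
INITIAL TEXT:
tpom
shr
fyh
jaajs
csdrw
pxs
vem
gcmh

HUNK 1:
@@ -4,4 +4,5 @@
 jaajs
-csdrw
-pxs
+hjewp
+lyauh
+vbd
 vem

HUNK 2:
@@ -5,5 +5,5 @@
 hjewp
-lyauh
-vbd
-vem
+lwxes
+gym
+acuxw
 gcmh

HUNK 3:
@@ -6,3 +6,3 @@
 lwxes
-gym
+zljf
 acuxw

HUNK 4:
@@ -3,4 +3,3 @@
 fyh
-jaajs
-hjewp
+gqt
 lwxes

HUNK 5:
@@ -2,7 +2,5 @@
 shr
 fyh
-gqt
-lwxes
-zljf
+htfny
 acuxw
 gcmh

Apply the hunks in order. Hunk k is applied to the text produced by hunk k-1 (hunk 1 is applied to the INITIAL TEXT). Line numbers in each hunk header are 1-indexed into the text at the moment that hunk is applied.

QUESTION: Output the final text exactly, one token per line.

Hunk 1: at line 4 remove [csdrw,pxs] add [hjewp,lyauh,vbd] -> 9 lines: tpom shr fyh jaajs hjewp lyauh vbd vem gcmh
Hunk 2: at line 5 remove [lyauh,vbd,vem] add [lwxes,gym,acuxw] -> 9 lines: tpom shr fyh jaajs hjewp lwxes gym acuxw gcmh
Hunk 3: at line 6 remove [gym] add [zljf] -> 9 lines: tpom shr fyh jaajs hjewp lwxes zljf acuxw gcmh
Hunk 4: at line 3 remove [jaajs,hjewp] add [gqt] -> 8 lines: tpom shr fyh gqt lwxes zljf acuxw gcmh
Hunk 5: at line 2 remove [gqt,lwxes,zljf] add [htfny] -> 6 lines: tpom shr fyh htfny acuxw gcmh

Answer: tpom
shr
fyh
htfny
acuxw
gcmh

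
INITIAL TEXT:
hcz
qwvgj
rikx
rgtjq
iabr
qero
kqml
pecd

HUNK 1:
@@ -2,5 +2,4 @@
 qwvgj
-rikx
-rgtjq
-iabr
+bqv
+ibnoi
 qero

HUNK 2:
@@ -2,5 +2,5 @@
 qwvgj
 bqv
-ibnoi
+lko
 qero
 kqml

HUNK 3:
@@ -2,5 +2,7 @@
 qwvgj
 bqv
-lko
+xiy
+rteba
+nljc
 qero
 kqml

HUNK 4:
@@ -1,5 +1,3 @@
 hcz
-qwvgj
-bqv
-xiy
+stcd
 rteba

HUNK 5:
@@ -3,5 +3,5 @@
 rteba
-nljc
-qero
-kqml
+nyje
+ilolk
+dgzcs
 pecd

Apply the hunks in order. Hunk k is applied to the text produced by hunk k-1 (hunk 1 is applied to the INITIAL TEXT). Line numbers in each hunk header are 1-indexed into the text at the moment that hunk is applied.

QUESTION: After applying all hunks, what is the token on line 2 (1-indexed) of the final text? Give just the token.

Answer: stcd

Derivation:
Hunk 1: at line 2 remove [rikx,rgtjq,iabr] add [bqv,ibnoi] -> 7 lines: hcz qwvgj bqv ibnoi qero kqml pecd
Hunk 2: at line 2 remove [ibnoi] add [lko] -> 7 lines: hcz qwvgj bqv lko qero kqml pecd
Hunk 3: at line 2 remove [lko] add [xiy,rteba,nljc] -> 9 lines: hcz qwvgj bqv xiy rteba nljc qero kqml pecd
Hunk 4: at line 1 remove [qwvgj,bqv,xiy] add [stcd] -> 7 lines: hcz stcd rteba nljc qero kqml pecd
Hunk 5: at line 3 remove [nljc,qero,kqml] add [nyje,ilolk,dgzcs] -> 7 lines: hcz stcd rteba nyje ilolk dgzcs pecd
Final line 2: stcd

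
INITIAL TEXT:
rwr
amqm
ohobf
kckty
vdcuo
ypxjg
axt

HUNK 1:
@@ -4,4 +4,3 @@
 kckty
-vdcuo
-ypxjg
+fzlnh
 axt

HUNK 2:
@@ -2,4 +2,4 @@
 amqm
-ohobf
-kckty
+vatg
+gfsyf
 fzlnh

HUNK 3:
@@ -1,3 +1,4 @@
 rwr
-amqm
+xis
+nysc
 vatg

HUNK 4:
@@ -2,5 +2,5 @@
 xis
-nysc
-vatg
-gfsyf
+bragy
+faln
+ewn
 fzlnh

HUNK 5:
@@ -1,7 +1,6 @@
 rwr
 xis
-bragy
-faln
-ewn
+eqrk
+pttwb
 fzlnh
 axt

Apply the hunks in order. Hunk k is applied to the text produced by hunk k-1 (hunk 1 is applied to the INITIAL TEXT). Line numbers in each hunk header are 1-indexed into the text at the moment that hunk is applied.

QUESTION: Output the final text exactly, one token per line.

Answer: rwr
xis
eqrk
pttwb
fzlnh
axt

Derivation:
Hunk 1: at line 4 remove [vdcuo,ypxjg] add [fzlnh] -> 6 lines: rwr amqm ohobf kckty fzlnh axt
Hunk 2: at line 2 remove [ohobf,kckty] add [vatg,gfsyf] -> 6 lines: rwr amqm vatg gfsyf fzlnh axt
Hunk 3: at line 1 remove [amqm] add [xis,nysc] -> 7 lines: rwr xis nysc vatg gfsyf fzlnh axt
Hunk 4: at line 2 remove [nysc,vatg,gfsyf] add [bragy,faln,ewn] -> 7 lines: rwr xis bragy faln ewn fzlnh axt
Hunk 5: at line 1 remove [bragy,faln,ewn] add [eqrk,pttwb] -> 6 lines: rwr xis eqrk pttwb fzlnh axt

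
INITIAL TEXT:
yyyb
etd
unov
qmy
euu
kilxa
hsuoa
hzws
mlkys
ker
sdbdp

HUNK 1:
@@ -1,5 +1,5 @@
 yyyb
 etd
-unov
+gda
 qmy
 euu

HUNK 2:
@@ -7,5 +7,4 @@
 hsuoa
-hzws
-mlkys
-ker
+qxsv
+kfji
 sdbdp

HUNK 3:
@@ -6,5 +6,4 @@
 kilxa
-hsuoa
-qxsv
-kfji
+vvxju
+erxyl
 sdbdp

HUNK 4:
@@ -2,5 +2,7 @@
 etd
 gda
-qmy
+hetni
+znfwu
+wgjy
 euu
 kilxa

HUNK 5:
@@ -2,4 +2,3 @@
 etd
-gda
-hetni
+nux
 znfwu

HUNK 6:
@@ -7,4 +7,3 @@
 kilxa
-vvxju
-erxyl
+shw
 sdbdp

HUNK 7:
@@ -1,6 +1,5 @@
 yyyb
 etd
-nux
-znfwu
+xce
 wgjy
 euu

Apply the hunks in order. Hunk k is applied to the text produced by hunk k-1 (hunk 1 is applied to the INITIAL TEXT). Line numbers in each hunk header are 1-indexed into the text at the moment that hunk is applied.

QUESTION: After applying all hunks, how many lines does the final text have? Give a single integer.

Hunk 1: at line 1 remove [unov] add [gda] -> 11 lines: yyyb etd gda qmy euu kilxa hsuoa hzws mlkys ker sdbdp
Hunk 2: at line 7 remove [hzws,mlkys,ker] add [qxsv,kfji] -> 10 lines: yyyb etd gda qmy euu kilxa hsuoa qxsv kfji sdbdp
Hunk 3: at line 6 remove [hsuoa,qxsv,kfji] add [vvxju,erxyl] -> 9 lines: yyyb etd gda qmy euu kilxa vvxju erxyl sdbdp
Hunk 4: at line 2 remove [qmy] add [hetni,znfwu,wgjy] -> 11 lines: yyyb etd gda hetni znfwu wgjy euu kilxa vvxju erxyl sdbdp
Hunk 5: at line 2 remove [gda,hetni] add [nux] -> 10 lines: yyyb etd nux znfwu wgjy euu kilxa vvxju erxyl sdbdp
Hunk 6: at line 7 remove [vvxju,erxyl] add [shw] -> 9 lines: yyyb etd nux znfwu wgjy euu kilxa shw sdbdp
Hunk 7: at line 1 remove [nux,znfwu] add [xce] -> 8 lines: yyyb etd xce wgjy euu kilxa shw sdbdp
Final line count: 8

Answer: 8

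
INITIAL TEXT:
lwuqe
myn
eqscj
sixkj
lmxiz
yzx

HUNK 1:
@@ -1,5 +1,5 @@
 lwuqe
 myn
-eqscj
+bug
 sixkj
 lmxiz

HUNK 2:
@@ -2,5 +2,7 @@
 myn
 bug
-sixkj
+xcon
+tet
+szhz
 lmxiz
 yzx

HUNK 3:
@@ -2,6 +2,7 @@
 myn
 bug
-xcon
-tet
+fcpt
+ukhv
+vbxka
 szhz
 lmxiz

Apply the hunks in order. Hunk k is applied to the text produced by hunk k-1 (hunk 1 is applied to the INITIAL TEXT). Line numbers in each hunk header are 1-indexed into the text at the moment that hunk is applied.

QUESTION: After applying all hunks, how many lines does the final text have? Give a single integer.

Hunk 1: at line 1 remove [eqscj] add [bug] -> 6 lines: lwuqe myn bug sixkj lmxiz yzx
Hunk 2: at line 2 remove [sixkj] add [xcon,tet,szhz] -> 8 lines: lwuqe myn bug xcon tet szhz lmxiz yzx
Hunk 3: at line 2 remove [xcon,tet] add [fcpt,ukhv,vbxka] -> 9 lines: lwuqe myn bug fcpt ukhv vbxka szhz lmxiz yzx
Final line count: 9

Answer: 9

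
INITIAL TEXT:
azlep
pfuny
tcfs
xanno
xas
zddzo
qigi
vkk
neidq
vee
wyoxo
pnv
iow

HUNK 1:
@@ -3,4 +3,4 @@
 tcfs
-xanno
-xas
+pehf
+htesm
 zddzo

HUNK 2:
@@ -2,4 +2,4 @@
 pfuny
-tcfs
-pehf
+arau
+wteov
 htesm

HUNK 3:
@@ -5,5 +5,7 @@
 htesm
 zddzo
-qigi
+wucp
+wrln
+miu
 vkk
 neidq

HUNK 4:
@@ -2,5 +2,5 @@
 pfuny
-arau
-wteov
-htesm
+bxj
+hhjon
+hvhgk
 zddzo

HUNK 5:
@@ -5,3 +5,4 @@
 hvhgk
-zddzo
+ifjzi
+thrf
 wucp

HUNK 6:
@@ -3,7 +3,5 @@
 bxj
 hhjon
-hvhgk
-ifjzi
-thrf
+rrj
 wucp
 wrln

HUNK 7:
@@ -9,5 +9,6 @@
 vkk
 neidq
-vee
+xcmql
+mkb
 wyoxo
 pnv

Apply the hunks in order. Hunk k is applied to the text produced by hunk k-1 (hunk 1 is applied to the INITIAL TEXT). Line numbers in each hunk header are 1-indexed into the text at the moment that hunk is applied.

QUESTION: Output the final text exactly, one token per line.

Hunk 1: at line 3 remove [xanno,xas] add [pehf,htesm] -> 13 lines: azlep pfuny tcfs pehf htesm zddzo qigi vkk neidq vee wyoxo pnv iow
Hunk 2: at line 2 remove [tcfs,pehf] add [arau,wteov] -> 13 lines: azlep pfuny arau wteov htesm zddzo qigi vkk neidq vee wyoxo pnv iow
Hunk 3: at line 5 remove [qigi] add [wucp,wrln,miu] -> 15 lines: azlep pfuny arau wteov htesm zddzo wucp wrln miu vkk neidq vee wyoxo pnv iow
Hunk 4: at line 2 remove [arau,wteov,htesm] add [bxj,hhjon,hvhgk] -> 15 lines: azlep pfuny bxj hhjon hvhgk zddzo wucp wrln miu vkk neidq vee wyoxo pnv iow
Hunk 5: at line 5 remove [zddzo] add [ifjzi,thrf] -> 16 lines: azlep pfuny bxj hhjon hvhgk ifjzi thrf wucp wrln miu vkk neidq vee wyoxo pnv iow
Hunk 6: at line 3 remove [hvhgk,ifjzi,thrf] add [rrj] -> 14 lines: azlep pfuny bxj hhjon rrj wucp wrln miu vkk neidq vee wyoxo pnv iow
Hunk 7: at line 9 remove [vee] add [xcmql,mkb] -> 15 lines: azlep pfuny bxj hhjon rrj wucp wrln miu vkk neidq xcmql mkb wyoxo pnv iow

Answer: azlep
pfuny
bxj
hhjon
rrj
wucp
wrln
miu
vkk
neidq
xcmql
mkb
wyoxo
pnv
iow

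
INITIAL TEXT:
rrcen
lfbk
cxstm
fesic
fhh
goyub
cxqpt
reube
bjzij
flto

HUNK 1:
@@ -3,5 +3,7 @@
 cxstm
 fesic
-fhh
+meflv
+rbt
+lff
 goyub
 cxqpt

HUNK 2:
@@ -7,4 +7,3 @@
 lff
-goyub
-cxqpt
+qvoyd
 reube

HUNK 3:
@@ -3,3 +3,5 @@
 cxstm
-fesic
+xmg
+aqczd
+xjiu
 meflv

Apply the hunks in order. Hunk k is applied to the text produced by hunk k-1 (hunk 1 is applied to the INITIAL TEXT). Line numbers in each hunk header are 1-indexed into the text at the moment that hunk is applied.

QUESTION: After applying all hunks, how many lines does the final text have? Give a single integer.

Answer: 13

Derivation:
Hunk 1: at line 3 remove [fhh] add [meflv,rbt,lff] -> 12 lines: rrcen lfbk cxstm fesic meflv rbt lff goyub cxqpt reube bjzij flto
Hunk 2: at line 7 remove [goyub,cxqpt] add [qvoyd] -> 11 lines: rrcen lfbk cxstm fesic meflv rbt lff qvoyd reube bjzij flto
Hunk 3: at line 3 remove [fesic] add [xmg,aqczd,xjiu] -> 13 lines: rrcen lfbk cxstm xmg aqczd xjiu meflv rbt lff qvoyd reube bjzij flto
Final line count: 13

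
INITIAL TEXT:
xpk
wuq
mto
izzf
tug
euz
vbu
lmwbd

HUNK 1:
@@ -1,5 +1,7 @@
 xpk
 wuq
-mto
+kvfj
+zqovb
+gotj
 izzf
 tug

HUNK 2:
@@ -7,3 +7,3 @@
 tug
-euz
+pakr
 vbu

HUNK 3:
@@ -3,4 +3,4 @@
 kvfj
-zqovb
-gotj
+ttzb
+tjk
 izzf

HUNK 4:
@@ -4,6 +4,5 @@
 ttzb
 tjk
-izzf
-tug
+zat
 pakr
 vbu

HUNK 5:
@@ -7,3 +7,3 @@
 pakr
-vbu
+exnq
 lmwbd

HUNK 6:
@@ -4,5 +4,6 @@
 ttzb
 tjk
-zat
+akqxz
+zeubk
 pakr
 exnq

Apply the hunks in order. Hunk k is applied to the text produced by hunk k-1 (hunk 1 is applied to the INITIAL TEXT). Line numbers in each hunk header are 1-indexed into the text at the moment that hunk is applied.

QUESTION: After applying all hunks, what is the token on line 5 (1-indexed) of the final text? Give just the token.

Answer: tjk

Derivation:
Hunk 1: at line 1 remove [mto] add [kvfj,zqovb,gotj] -> 10 lines: xpk wuq kvfj zqovb gotj izzf tug euz vbu lmwbd
Hunk 2: at line 7 remove [euz] add [pakr] -> 10 lines: xpk wuq kvfj zqovb gotj izzf tug pakr vbu lmwbd
Hunk 3: at line 3 remove [zqovb,gotj] add [ttzb,tjk] -> 10 lines: xpk wuq kvfj ttzb tjk izzf tug pakr vbu lmwbd
Hunk 4: at line 4 remove [izzf,tug] add [zat] -> 9 lines: xpk wuq kvfj ttzb tjk zat pakr vbu lmwbd
Hunk 5: at line 7 remove [vbu] add [exnq] -> 9 lines: xpk wuq kvfj ttzb tjk zat pakr exnq lmwbd
Hunk 6: at line 4 remove [zat] add [akqxz,zeubk] -> 10 lines: xpk wuq kvfj ttzb tjk akqxz zeubk pakr exnq lmwbd
Final line 5: tjk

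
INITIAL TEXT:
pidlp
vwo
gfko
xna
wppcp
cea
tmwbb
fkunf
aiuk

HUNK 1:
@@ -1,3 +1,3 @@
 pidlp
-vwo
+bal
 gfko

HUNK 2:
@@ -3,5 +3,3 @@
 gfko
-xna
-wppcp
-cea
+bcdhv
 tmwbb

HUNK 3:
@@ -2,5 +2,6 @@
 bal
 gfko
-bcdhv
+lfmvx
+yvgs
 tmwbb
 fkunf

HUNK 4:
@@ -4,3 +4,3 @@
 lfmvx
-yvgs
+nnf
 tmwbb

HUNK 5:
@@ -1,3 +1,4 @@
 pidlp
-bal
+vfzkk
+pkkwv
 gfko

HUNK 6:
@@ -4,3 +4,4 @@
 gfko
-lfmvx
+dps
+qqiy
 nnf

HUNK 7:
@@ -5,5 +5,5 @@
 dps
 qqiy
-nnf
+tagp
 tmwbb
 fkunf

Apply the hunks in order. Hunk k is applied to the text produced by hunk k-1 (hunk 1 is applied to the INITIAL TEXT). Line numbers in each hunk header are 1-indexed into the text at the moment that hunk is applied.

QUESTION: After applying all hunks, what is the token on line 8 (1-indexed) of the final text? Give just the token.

Answer: tmwbb

Derivation:
Hunk 1: at line 1 remove [vwo] add [bal] -> 9 lines: pidlp bal gfko xna wppcp cea tmwbb fkunf aiuk
Hunk 2: at line 3 remove [xna,wppcp,cea] add [bcdhv] -> 7 lines: pidlp bal gfko bcdhv tmwbb fkunf aiuk
Hunk 3: at line 2 remove [bcdhv] add [lfmvx,yvgs] -> 8 lines: pidlp bal gfko lfmvx yvgs tmwbb fkunf aiuk
Hunk 4: at line 4 remove [yvgs] add [nnf] -> 8 lines: pidlp bal gfko lfmvx nnf tmwbb fkunf aiuk
Hunk 5: at line 1 remove [bal] add [vfzkk,pkkwv] -> 9 lines: pidlp vfzkk pkkwv gfko lfmvx nnf tmwbb fkunf aiuk
Hunk 6: at line 4 remove [lfmvx] add [dps,qqiy] -> 10 lines: pidlp vfzkk pkkwv gfko dps qqiy nnf tmwbb fkunf aiuk
Hunk 7: at line 5 remove [nnf] add [tagp] -> 10 lines: pidlp vfzkk pkkwv gfko dps qqiy tagp tmwbb fkunf aiuk
Final line 8: tmwbb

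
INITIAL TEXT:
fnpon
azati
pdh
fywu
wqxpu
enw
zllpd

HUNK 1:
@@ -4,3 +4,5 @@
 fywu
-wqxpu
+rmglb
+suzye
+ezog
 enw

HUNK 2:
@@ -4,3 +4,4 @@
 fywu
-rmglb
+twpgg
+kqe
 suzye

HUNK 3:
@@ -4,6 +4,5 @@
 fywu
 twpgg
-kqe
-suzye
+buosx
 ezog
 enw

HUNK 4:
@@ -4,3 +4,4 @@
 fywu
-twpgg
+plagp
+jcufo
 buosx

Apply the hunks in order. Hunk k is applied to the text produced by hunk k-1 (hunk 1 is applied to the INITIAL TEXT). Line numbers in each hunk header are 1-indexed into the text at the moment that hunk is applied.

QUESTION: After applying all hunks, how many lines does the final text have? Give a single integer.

Hunk 1: at line 4 remove [wqxpu] add [rmglb,suzye,ezog] -> 9 lines: fnpon azati pdh fywu rmglb suzye ezog enw zllpd
Hunk 2: at line 4 remove [rmglb] add [twpgg,kqe] -> 10 lines: fnpon azati pdh fywu twpgg kqe suzye ezog enw zllpd
Hunk 3: at line 4 remove [kqe,suzye] add [buosx] -> 9 lines: fnpon azati pdh fywu twpgg buosx ezog enw zllpd
Hunk 4: at line 4 remove [twpgg] add [plagp,jcufo] -> 10 lines: fnpon azati pdh fywu plagp jcufo buosx ezog enw zllpd
Final line count: 10

Answer: 10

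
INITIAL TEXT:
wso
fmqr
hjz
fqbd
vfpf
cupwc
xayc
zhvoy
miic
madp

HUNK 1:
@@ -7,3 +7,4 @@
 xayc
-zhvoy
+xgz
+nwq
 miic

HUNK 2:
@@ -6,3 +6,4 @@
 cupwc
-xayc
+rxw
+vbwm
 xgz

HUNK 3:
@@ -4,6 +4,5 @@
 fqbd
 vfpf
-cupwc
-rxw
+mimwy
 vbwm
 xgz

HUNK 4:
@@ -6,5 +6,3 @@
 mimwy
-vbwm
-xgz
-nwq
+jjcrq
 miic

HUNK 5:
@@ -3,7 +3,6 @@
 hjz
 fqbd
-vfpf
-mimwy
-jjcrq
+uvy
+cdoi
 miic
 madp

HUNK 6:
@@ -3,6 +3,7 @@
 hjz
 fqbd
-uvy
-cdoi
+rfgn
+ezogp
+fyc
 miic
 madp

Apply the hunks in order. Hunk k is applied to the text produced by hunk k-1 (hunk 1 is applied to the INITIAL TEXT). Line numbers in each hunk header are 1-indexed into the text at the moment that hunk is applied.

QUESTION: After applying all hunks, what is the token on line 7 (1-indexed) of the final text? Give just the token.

Answer: fyc

Derivation:
Hunk 1: at line 7 remove [zhvoy] add [xgz,nwq] -> 11 lines: wso fmqr hjz fqbd vfpf cupwc xayc xgz nwq miic madp
Hunk 2: at line 6 remove [xayc] add [rxw,vbwm] -> 12 lines: wso fmqr hjz fqbd vfpf cupwc rxw vbwm xgz nwq miic madp
Hunk 3: at line 4 remove [cupwc,rxw] add [mimwy] -> 11 lines: wso fmqr hjz fqbd vfpf mimwy vbwm xgz nwq miic madp
Hunk 4: at line 6 remove [vbwm,xgz,nwq] add [jjcrq] -> 9 lines: wso fmqr hjz fqbd vfpf mimwy jjcrq miic madp
Hunk 5: at line 3 remove [vfpf,mimwy,jjcrq] add [uvy,cdoi] -> 8 lines: wso fmqr hjz fqbd uvy cdoi miic madp
Hunk 6: at line 3 remove [uvy,cdoi] add [rfgn,ezogp,fyc] -> 9 lines: wso fmqr hjz fqbd rfgn ezogp fyc miic madp
Final line 7: fyc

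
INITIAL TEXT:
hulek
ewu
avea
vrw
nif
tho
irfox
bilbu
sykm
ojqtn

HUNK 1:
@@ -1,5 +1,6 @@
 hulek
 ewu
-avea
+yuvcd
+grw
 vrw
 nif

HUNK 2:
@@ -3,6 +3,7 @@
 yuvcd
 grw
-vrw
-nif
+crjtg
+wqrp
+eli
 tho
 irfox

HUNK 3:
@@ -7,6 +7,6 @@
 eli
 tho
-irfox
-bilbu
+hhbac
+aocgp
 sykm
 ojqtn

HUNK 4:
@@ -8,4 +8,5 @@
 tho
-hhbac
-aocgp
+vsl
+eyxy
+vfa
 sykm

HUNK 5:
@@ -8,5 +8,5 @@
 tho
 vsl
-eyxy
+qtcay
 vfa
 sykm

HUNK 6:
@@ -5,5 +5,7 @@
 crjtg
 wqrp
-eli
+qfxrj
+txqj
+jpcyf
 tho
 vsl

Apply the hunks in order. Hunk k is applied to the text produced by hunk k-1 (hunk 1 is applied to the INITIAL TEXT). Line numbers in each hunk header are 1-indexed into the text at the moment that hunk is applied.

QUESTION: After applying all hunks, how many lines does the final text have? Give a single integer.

Answer: 15

Derivation:
Hunk 1: at line 1 remove [avea] add [yuvcd,grw] -> 11 lines: hulek ewu yuvcd grw vrw nif tho irfox bilbu sykm ojqtn
Hunk 2: at line 3 remove [vrw,nif] add [crjtg,wqrp,eli] -> 12 lines: hulek ewu yuvcd grw crjtg wqrp eli tho irfox bilbu sykm ojqtn
Hunk 3: at line 7 remove [irfox,bilbu] add [hhbac,aocgp] -> 12 lines: hulek ewu yuvcd grw crjtg wqrp eli tho hhbac aocgp sykm ojqtn
Hunk 4: at line 8 remove [hhbac,aocgp] add [vsl,eyxy,vfa] -> 13 lines: hulek ewu yuvcd grw crjtg wqrp eli tho vsl eyxy vfa sykm ojqtn
Hunk 5: at line 8 remove [eyxy] add [qtcay] -> 13 lines: hulek ewu yuvcd grw crjtg wqrp eli tho vsl qtcay vfa sykm ojqtn
Hunk 6: at line 5 remove [eli] add [qfxrj,txqj,jpcyf] -> 15 lines: hulek ewu yuvcd grw crjtg wqrp qfxrj txqj jpcyf tho vsl qtcay vfa sykm ojqtn
Final line count: 15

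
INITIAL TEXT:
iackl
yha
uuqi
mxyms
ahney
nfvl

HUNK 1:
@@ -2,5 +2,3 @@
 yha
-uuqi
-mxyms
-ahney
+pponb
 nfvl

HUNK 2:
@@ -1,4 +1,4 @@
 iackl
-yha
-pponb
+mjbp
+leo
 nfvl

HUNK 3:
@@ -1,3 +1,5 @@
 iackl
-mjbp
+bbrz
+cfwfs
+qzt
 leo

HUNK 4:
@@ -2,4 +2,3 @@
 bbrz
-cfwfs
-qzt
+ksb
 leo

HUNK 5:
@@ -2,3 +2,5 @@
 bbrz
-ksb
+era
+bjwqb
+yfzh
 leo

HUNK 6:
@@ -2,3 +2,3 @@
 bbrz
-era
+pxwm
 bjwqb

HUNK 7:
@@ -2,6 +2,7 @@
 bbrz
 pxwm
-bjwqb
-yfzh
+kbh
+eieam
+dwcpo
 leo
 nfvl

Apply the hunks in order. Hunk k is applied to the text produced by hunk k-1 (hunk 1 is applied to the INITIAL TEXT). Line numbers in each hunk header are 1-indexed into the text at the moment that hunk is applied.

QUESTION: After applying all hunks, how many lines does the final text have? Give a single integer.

Answer: 8

Derivation:
Hunk 1: at line 2 remove [uuqi,mxyms,ahney] add [pponb] -> 4 lines: iackl yha pponb nfvl
Hunk 2: at line 1 remove [yha,pponb] add [mjbp,leo] -> 4 lines: iackl mjbp leo nfvl
Hunk 3: at line 1 remove [mjbp] add [bbrz,cfwfs,qzt] -> 6 lines: iackl bbrz cfwfs qzt leo nfvl
Hunk 4: at line 2 remove [cfwfs,qzt] add [ksb] -> 5 lines: iackl bbrz ksb leo nfvl
Hunk 5: at line 2 remove [ksb] add [era,bjwqb,yfzh] -> 7 lines: iackl bbrz era bjwqb yfzh leo nfvl
Hunk 6: at line 2 remove [era] add [pxwm] -> 7 lines: iackl bbrz pxwm bjwqb yfzh leo nfvl
Hunk 7: at line 2 remove [bjwqb,yfzh] add [kbh,eieam,dwcpo] -> 8 lines: iackl bbrz pxwm kbh eieam dwcpo leo nfvl
Final line count: 8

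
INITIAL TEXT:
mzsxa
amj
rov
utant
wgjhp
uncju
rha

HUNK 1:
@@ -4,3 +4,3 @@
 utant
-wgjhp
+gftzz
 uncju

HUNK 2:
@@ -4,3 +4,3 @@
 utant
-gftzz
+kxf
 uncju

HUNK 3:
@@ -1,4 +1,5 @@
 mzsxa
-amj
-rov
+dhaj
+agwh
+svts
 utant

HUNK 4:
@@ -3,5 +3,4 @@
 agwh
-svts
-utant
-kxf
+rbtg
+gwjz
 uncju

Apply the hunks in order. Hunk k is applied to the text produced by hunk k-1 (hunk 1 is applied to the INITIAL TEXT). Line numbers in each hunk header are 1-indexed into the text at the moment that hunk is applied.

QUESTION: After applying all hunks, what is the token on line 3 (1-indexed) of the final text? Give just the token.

Hunk 1: at line 4 remove [wgjhp] add [gftzz] -> 7 lines: mzsxa amj rov utant gftzz uncju rha
Hunk 2: at line 4 remove [gftzz] add [kxf] -> 7 lines: mzsxa amj rov utant kxf uncju rha
Hunk 3: at line 1 remove [amj,rov] add [dhaj,agwh,svts] -> 8 lines: mzsxa dhaj agwh svts utant kxf uncju rha
Hunk 4: at line 3 remove [svts,utant,kxf] add [rbtg,gwjz] -> 7 lines: mzsxa dhaj agwh rbtg gwjz uncju rha
Final line 3: agwh

Answer: agwh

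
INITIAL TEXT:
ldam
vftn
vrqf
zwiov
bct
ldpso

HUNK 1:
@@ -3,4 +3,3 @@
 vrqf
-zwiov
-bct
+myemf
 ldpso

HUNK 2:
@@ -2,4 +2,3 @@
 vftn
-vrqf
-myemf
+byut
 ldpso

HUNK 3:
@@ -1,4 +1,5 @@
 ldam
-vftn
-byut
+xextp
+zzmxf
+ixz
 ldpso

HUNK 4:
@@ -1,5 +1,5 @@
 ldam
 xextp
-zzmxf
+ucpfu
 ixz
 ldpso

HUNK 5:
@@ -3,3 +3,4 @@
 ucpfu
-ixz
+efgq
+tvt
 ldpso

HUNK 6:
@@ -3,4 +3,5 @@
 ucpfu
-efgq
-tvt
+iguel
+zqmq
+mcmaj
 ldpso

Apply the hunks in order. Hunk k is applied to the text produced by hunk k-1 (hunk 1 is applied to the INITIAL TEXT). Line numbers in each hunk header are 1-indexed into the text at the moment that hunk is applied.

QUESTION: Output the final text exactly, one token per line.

Hunk 1: at line 3 remove [zwiov,bct] add [myemf] -> 5 lines: ldam vftn vrqf myemf ldpso
Hunk 2: at line 2 remove [vrqf,myemf] add [byut] -> 4 lines: ldam vftn byut ldpso
Hunk 3: at line 1 remove [vftn,byut] add [xextp,zzmxf,ixz] -> 5 lines: ldam xextp zzmxf ixz ldpso
Hunk 4: at line 1 remove [zzmxf] add [ucpfu] -> 5 lines: ldam xextp ucpfu ixz ldpso
Hunk 5: at line 3 remove [ixz] add [efgq,tvt] -> 6 lines: ldam xextp ucpfu efgq tvt ldpso
Hunk 6: at line 3 remove [efgq,tvt] add [iguel,zqmq,mcmaj] -> 7 lines: ldam xextp ucpfu iguel zqmq mcmaj ldpso

Answer: ldam
xextp
ucpfu
iguel
zqmq
mcmaj
ldpso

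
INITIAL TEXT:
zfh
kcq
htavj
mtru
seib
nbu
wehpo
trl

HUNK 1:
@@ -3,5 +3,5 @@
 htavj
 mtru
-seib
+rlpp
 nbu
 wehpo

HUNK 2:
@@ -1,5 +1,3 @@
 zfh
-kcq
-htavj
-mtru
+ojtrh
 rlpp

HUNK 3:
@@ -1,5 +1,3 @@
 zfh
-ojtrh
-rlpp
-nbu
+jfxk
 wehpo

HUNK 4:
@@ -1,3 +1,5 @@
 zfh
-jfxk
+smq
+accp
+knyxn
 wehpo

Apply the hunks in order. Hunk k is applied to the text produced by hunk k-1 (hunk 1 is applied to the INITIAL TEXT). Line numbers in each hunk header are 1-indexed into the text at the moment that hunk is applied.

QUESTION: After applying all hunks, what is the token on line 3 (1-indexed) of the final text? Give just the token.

Answer: accp

Derivation:
Hunk 1: at line 3 remove [seib] add [rlpp] -> 8 lines: zfh kcq htavj mtru rlpp nbu wehpo trl
Hunk 2: at line 1 remove [kcq,htavj,mtru] add [ojtrh] -> 6 lines: zfh ojtrh rlpp nbu wehpo trl
Hunk 3: at line 1 remove [ojtrh,rlpp,nbu] add [jfxk] -> 4 lines: zfh jfxk wehpo trl
Hunk 4: at line 1 remove [jfxk] add [smq,accp,knyxn] -> 6 lines: zfh smq accp knyxn wehpo trl
Final line 3: accp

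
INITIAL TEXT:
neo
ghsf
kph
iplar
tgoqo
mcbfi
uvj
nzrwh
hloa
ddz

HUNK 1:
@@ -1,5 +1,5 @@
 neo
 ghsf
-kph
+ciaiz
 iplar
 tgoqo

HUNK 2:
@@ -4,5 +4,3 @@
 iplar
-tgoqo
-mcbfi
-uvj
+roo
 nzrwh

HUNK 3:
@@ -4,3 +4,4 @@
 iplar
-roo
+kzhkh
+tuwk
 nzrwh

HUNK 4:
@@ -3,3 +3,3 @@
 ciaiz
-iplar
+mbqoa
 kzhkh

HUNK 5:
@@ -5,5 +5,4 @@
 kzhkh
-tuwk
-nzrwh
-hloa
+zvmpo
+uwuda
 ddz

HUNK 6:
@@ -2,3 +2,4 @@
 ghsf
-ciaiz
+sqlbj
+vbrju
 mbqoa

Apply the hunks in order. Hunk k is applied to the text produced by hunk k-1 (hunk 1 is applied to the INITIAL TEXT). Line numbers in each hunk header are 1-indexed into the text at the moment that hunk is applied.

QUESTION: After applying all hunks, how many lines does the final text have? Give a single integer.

Hunk 1: at line 1 remove [kph] add [ciaiz] -> 10 lines: neo ghsf ciaiz iplar tgoqo mcbfi uvj nzrwh hloa ddz
Hunk 2: at line 4 remove [tgoqo,mcbfi,uvj] add [roo] -> 8 lines: neo ghsf ciaiz iplar roo nzrwh hloa ddz
Hunk 3: at line 4 remove [roo] add [kzhkh,tuwk] -> 9 lines: neo ghsf ciaiz iplar kzhkh tuwk nzrwh hloa ddz
Hunk 4: at line 3 remove [iplar] add [mbqoa] -> 9 lines: neo ghsf ciaiz mbqoa kzhkh tuwk nzrwh hloa ddz
Hunk 5: at line 5 remove [tuwk,nzrwh,hloa] add [zvmpo,uwuda] -> 8 lines: neo ghsf ciaiz mbqoa kzhkh zvmpo uwuda ddz
Hunk 6: at line 2 remove [ciaiz] add [sqlbj,vbrju] -> 9 lines: neo ghsf sqlbj vbrju mbqoa kzhkh zvmpo uwuda ddz
Final line count: 9

Answer: 9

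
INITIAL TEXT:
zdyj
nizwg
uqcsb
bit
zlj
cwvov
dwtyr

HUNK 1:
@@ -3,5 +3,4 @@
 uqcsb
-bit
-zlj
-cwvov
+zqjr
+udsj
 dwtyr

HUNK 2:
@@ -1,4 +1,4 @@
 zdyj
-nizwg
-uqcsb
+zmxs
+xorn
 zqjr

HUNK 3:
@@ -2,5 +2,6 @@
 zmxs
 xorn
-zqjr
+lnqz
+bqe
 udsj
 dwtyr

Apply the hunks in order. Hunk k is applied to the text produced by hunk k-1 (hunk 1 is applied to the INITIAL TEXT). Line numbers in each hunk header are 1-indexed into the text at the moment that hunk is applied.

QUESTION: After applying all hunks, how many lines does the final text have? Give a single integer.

Hunk 1: at line 3 remove [bit,zlj,cwvov] add [zqjr,udsj] -> 6 lines: zdyj nizwg uqcsb zqjr udsj dwtyr
Hunk 2: at line 1 remove [nizwg,uqcsb] add [zmxs,xorn] -> 6 lines: zdyj zmxs xorn zqjr udsj dwtyr
Hunk 3: at line 2 remove [zqjr] add [lnqz,bqe] -> 7 lines: zdyj zmxs xorn lnqz bqe udsj dwtyr
Final line count: 7

Answer: 7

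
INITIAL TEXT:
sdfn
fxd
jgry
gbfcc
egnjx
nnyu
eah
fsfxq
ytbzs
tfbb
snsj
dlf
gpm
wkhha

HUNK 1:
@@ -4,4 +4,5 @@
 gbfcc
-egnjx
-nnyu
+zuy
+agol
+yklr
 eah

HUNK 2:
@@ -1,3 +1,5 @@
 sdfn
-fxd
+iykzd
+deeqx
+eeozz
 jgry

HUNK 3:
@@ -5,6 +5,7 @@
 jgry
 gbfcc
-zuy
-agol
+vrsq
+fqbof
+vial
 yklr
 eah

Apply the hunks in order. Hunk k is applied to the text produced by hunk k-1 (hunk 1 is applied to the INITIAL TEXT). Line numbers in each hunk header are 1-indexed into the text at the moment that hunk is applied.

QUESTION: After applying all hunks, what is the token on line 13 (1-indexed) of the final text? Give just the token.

Answer: ytbzs

Derivation:
Hunk 1: at line 4 remove [egnjx,nnyu] add [zuy,agol,yklr] -> 15 lines: sdfn fxd jgry gbfcc zuy agol yklr eah fsfxq ytbzs tfbb snsj dlf gpm wkhha
Hunk 2: at line 1 remove [fxd] add [iykzd,deeqx,eeozz] -> 17 lines: sdfn iykzd deeqx eeozz jgry gbfcc zuy agol yklr eah fsfxq ytbzs tfbb snsj dlf gpm wkhha
Hunk 3: at line 5 remove [zuy,agol] add [vrsq,fqbof,vial] -> 18 lines: sdfn iykzd deeqx eeozz jgry gbfcc vrsq fqbof vial yklr eah fsfxq ytbzs tfbb snsj dlf gpm wkhha
Final line 13: ytbzs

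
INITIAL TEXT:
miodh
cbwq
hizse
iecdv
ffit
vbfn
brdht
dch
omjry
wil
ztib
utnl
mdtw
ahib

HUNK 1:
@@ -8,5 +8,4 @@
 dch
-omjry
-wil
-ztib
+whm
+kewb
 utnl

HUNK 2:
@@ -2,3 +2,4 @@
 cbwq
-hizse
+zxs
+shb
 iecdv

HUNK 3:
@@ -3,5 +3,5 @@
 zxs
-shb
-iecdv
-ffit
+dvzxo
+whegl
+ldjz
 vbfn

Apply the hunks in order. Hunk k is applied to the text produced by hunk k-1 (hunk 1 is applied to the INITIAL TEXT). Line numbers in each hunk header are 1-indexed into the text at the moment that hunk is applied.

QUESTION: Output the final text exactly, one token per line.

Hunk 1: at line 8 remove [omjry,wil,ztib] add [whm,kewb] -> 13 lines: miodh cbwq hizse iecdv ffit vbfn brdht dch whm kewb utnl mdtw ahib
Hunk 2: at line 2 remove [hizse] add [zxs,shb] -> 14 lines: miodh cbwq zxs shb iecdv ffit vbfn brdht dch whm kewb utnl mdtw ahib
Hunk 3: at line 3 remove [shb,iecdv,ffit] add [dvzxo,whegl,ldjz] -> 14 lines: miodh cbwq zxs dvzxo whegl ldjz vbfn brdht dch whm kewb utnl mdtw ahib

Answer: miodh
cbwq
zxs
dvzxo
whegl
ldjz
vbfn
brdht
dch
whm
kewb
utnl
mdtw
ahib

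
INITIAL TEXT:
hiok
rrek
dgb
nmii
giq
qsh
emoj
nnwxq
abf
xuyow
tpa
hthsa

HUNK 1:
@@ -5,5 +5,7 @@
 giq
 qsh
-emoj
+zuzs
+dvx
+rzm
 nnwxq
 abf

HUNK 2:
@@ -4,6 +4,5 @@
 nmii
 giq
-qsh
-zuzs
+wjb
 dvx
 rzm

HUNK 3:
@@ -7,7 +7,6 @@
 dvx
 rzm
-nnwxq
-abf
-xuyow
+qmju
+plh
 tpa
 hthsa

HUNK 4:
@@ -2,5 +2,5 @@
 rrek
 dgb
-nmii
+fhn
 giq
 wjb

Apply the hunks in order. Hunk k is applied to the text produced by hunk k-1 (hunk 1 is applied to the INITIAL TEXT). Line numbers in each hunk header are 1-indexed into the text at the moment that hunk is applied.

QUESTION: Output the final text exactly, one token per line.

Hunk 1: at line 5 remove [emoj] add [zuzs,dvx,rzm] -> 14 lines: hiok rrek dgb nmii giq qsh zuzs dvx rzm nnwxq abf xuyow tpa hthsa
Hunk 2: at line 4 remove [qsh,zuzs] add [wjb] -> 13 lines: hiok rrek dgb nmii giq wjb dvx rzm nnwxq abf xuyow tpa hthsa
Hunk 3: at line 7 remove [nnwxq,abf,xuyow] add [qmju,plh] -> 12 lines: hiok rrek dgb nmii giq wjb dvx rzm qmju plh tpa hthsa
Hunk 4: at line 2 remove [nmii] add [fhn] -> 12 lines: hiok rrek dgb fhn giq wjb dvx rzm qmju plh tpa hthsa

Answer: hiok
rrek
dgb
fhn
giq
wjb
dvx
rzm
qmju
plh
tpa
hthsa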